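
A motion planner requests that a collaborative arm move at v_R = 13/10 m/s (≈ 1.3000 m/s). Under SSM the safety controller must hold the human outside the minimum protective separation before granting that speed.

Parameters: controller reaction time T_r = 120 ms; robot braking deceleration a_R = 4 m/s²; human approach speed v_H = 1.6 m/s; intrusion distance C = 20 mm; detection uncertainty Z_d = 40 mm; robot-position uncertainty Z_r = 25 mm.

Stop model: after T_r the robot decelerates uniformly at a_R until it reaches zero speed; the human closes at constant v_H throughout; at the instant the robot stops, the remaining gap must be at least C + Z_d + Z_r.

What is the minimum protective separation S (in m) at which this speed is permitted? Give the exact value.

T_s = v_R/a_R = (13/10)/4 = 0.3250 s
robot covers v_R·T_r = 1.3000·0.1200 = 0.1560 m before braking
braking distance = 1.3000²/(2·4.0000) = 0.2112 m
human over T_r+T_s: 1.6000·(0.1200+0.3250) = 0.7120 m
margins: 0.0200+0.0400+0.0250 = 0.0850 m
S_min ≈ 0.1560+0.2112+0.7120+0.0850  ⇒  S_min = 4657/4000 m

S_min = 4657/4000 m = 1.1643 m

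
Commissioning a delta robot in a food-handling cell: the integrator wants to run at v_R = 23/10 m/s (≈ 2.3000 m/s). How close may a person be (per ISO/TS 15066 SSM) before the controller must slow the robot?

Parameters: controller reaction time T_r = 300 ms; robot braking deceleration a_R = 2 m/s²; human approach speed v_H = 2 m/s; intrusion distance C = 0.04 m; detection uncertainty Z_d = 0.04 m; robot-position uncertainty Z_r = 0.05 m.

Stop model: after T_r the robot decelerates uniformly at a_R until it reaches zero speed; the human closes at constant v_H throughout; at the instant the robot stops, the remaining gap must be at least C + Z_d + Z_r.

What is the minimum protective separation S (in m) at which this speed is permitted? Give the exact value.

braking lasts T_s = (23/10)/2 = 1.1500 s
robot covers v_R·T_r = 2.3000·0.3000 = 0.6900 m before braking
robot covers 2.3000·1.1500 − ½·2.0000·1.1500² = 1.3225 m while stopping
human over T_r+T_s: 2.0000·(0.3000+1.1500) = 2.9000 m
C+Z_d+Z_r = 0.0400+0.0400+0.0500 = 0.1300 m
S_min ≈ 0.6900+1.3225+2.9000+0.1300  ⇒  S_min = 2017/400 m

S_min = 2017/400 m = 5.0425 m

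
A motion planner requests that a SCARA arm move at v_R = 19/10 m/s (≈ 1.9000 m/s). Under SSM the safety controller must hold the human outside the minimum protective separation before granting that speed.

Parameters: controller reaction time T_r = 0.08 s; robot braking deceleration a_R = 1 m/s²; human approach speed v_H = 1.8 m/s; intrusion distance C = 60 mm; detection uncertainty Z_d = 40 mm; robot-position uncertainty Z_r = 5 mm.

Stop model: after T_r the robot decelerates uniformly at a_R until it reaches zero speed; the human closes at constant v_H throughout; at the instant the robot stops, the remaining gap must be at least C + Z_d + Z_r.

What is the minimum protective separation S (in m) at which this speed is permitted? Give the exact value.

stop time T_s = (19/10)/1 = 1.9000 s
reaction-phase robot travel = 1.9000·0.0800 = 0.1520 m
braking distance = 1.9000²/(2·1.0000) = 1.8050 m
human closes 1.8000·1.9800 = 3.5640 m
C+Z_d+Z_r = 0.0600+0.0400+0.0050 = 0.1050 m
S_min ≈ 0.1520+1.8050+3.5640+0.1050  ⇒  S_min = 2813/500 m

S_min = 2813/500 m = 5.6260 m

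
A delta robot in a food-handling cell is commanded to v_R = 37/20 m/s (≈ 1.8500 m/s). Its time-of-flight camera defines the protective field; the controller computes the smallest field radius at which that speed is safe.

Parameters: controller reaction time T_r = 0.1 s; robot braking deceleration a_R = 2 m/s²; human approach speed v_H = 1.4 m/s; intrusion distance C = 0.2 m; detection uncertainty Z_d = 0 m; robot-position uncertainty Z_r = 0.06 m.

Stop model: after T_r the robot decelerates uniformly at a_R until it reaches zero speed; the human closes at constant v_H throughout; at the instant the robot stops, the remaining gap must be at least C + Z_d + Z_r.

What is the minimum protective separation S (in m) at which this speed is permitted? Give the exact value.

T_s = v_R/a_R = (37/20)/2 = 0.9250 s
robot in T_r: 1.8500·0.1000 = 0.1850 m
braking distance = 1.8500²/(2·2.0000) = 0.8556 m
human closes 1.4000·1.0250 = 1.4350 m
residual clearance needed = 0.2000+0.0000+0.0600 = 0.2600 m
S_min ≈ 0.1850+0.8556+1.4350+0.2600  ⇒  S_min = 4377/1600 m

S_min = 4377/1600 m = 2.7356 m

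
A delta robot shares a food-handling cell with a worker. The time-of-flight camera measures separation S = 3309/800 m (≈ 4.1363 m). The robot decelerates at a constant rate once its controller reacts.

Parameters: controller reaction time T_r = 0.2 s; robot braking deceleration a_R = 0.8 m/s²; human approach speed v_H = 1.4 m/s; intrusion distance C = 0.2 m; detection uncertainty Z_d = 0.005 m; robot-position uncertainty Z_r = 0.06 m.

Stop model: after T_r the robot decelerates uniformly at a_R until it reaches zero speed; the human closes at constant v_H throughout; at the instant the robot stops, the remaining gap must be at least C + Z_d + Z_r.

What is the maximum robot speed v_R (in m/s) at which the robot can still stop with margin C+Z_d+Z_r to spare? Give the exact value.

at the boundary: (5/8)·v² + (39/20)·v + (-2873/800) = 0
  disc = (39/20)² − 4·(5/8)·(-2873/800) = 20449/1600 ; √disc = 143/40
  v_R = (−(39/20) + 143/40) / (2·(5/8)) = 13/10 m/s
check:
T_s = v_R/a_R = (13/10)/(4/5) = 1.6250 s
robot covers v_R·T_r = 1.3000·0.2000 = 0.2600 m before braking
braking distance = 1.3000²/(2·0.8000) = 1.0562 m
human closes 1.4000·1.8250 = 2.5550 m
residual clearance needed = 0.2000+0.0050+0.0600 = 0.2650 m
sum ≈ 0.2600+1.0562+2.5550+0.2650 ≈ 4.1363 m = S ✓

v_R_max = 13/10 m/s = 1.3000 m/s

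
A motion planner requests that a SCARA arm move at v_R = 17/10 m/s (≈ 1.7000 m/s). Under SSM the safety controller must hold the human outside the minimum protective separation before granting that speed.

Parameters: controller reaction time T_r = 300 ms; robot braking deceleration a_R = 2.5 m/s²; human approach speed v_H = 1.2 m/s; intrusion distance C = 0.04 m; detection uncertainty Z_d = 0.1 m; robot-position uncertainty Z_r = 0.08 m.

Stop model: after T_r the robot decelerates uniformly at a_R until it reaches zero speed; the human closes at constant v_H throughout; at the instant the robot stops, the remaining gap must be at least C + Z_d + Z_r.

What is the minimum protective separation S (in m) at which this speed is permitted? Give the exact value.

S_min = 621/250 m = 2.4840 m

T_s = v_R/a_R = (17/10)/(5/2) = 0.6800 s
reaction-phase robot travel = 1.7000·0.3000 = 0.5100 m
braking distance = 1.7000²/(2·2.5000) = 0.5780 m
human over T_r+T_s: 1.2000·(0.3000+0.6800) = 1.1760 m
C+Z_d+Z_r = 0.0400+0.1000+0.0800 = 0.2200 m
S_min ≈ 0.5100+0.5780+1.1760+0.2200  ⇒  S_min = 621/250 m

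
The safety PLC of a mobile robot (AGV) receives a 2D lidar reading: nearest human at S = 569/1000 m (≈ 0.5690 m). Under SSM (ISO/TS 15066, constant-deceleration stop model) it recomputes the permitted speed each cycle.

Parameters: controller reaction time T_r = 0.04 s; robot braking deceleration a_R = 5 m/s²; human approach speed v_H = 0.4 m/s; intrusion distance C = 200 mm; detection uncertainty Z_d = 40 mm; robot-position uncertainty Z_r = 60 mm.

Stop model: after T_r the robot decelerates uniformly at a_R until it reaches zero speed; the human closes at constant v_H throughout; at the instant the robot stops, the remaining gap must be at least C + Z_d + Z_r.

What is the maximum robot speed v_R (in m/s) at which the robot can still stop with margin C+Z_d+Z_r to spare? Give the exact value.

quadratic (1/10)·v² + (3/25)·v + (-253/1000) = 0
  disc = (3/25)² − 4·(1/10)·(-253/1000) = 289/2500 ; √disc = 17/50
  v_R = (−(3/25) + 17/50) / (2·(1/10)) = 11/10 m/s
check:
stop time T_s = (11/10)/5 = 0.2200 s
robot in T_r: 1.1000·0.0400 = 0.0440 m
robot under decel: 1.1000²/(2·5.0000) = 0.1210 m
human closes 0.4000·0.2600 = 0.1040 m
residual clearance needed = 0.2000+0.0400+0.0600 = 0.3000 m
sum ≈ 0.0440+0.1210+0.1040+0.3000 ≈ 0.5690 m = S ✓

v_R_max = 11/10 m/s = 1.1000 m/s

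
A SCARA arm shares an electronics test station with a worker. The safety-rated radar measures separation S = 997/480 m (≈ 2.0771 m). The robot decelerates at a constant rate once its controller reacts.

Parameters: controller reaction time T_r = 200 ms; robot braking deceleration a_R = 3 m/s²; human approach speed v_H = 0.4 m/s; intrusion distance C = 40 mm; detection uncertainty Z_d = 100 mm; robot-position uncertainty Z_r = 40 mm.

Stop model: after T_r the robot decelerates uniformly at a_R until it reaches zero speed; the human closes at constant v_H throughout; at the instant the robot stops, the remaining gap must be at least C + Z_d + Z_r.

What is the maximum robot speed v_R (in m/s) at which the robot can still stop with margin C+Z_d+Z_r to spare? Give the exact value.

collect terms ⇒ (1/6)·v_R² + (1/3)·v_R + (-4361/2400) = 0
  disc = (1/3)² − 4·(1/6)·(-4361/2400) = 529/400 ; √disc = 23/20
  v_R = (−(1/3) + 23/20) / (2·(1/6)) = 49/20 m/s
check:
braking lasts T_s = (49/20)/3 = 0.8167 s
reaction-phase robot travel = 2.4500·0.2000 = 0.4900 m
robot under decel: 2.4500²/(2·3.0000) = 1.0004 m
person approaches 0.4000·(0.2000+0.8167) = 0.4067 m
residual clearance needed = 0.0400+0.1000+0.0400 = 0.1800 m
sum ≈ 0.4900+1.0004+0.4067+0.1800 ≈ 2.0771 m = S ✓

v_R_max = 49/20 m/s = 2.4500 m/s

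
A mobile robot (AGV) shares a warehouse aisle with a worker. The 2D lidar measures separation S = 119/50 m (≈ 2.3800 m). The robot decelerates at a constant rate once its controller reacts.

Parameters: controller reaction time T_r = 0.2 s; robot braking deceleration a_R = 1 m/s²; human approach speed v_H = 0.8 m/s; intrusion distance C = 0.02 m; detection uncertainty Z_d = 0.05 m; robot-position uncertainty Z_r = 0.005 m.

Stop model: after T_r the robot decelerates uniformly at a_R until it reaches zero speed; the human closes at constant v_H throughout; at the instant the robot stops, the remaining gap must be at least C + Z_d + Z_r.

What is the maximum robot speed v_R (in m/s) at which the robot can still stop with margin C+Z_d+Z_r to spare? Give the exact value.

quadratic (1/2)·v² + (1)·v + (-429/200) = 0
  disc = (1)² − 4·(1/2)·(-429/200) = 529/100 ; √disc = 23/10
  v_R = (−(1) + 23/10) / (2·(1/2)) = 13/10 m/s
check:
T_s = v_R/a_R = (13/10)/1 = 1.3000 s
robot covers v_R·T_r = 1.3000·0.2000 = 0.2600 m before braking
robot covers 1.3000·1.3000 − ½·1.0000·1.3000² = 0.8450 m while stopping
person approaches 0.8000·(0.2000+1.3000) = 1.2000 m
residual clearance needed = 0.0200+0.0500+0.0050 = 0.0750 m
sum ≈ 0.2600+0.8450+1.2000+0.0750 ≈ 2.3800 m = S ✓

v_R_max = 13/10 m/s = 1.3000 m/s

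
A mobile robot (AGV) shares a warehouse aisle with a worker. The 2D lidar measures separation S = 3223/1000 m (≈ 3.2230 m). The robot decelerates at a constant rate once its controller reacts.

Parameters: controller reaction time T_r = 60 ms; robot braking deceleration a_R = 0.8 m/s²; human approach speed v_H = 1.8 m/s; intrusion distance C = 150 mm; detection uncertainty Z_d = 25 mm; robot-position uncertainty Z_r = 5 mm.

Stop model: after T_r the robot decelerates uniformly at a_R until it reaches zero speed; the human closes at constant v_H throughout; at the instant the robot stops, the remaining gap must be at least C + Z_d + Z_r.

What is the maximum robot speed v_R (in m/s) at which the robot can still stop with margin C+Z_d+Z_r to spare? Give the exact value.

v_R_max = 1 m/s = 1.0000 m/s

quadratic (5/8)·v² + (231/100)·v + (-587/200) = 0
  disc = (231/100)² − 4·(5/8)·(-587/200) = 7921/625 ; √disc = 89/25
  v_R = (−(231/100) + 89/25) / (2·(5/8)) = 1 m/s
check:
stop time T_s = 1/(4/5) = 1.2500 s
reaction-phase robot travel = 1.0000·0.0600 = 0.0600 m
robot under decel: 1.0000²/(2·0.8000) = 0.6250 m
human closes 1.8000·1.3100 = 2.3580 m
margins: 0.1500+0.0250+0.0050 = 0.1800 m
sum ≈ 0.0600+0.6250+2.3580+0.1800 ≈ 3.2230 m = S ✓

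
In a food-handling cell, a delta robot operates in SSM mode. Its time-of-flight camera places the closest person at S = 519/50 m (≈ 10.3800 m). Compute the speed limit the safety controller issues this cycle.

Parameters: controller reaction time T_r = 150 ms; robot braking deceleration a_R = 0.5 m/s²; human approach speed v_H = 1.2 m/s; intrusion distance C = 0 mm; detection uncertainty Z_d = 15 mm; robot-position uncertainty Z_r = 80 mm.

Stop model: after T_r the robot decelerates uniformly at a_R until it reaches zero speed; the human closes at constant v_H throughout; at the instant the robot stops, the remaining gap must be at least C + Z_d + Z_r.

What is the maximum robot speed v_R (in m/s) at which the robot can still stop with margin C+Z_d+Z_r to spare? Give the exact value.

quadratic (1)·v² + (51/20)·v + (-2021/200) = 0
  disc = (51/20)² − 4·(1)·(-2021/200) = 18769/400 ; √disc = 137/20
  v_R = (−(51/20) + 137/20) / (2·(1)) = 43/20 m/s
check:
braking lasts T_s = (43/20)/(1/2) = 4.3000 s
robot in T_r: 2.1500·0.1500 = 0.3225 m
robot covers 2.1500·4.3000 − ½·0.5000·4.3000² = 4.6225 m while stopping
human over T_r+T_s: 1.2000·(0.1500+4.3000) = 5.3400 m
C+Z_d+Z_r = 0.0000+0.0150+0.0800 = 0.0950 m
sum ≈ 0.3225+4.6225+5.3400+0.0950 ≈ 10.3800 m = S ✓

v_R_max = 43/20 m/s = 2.1500 m/s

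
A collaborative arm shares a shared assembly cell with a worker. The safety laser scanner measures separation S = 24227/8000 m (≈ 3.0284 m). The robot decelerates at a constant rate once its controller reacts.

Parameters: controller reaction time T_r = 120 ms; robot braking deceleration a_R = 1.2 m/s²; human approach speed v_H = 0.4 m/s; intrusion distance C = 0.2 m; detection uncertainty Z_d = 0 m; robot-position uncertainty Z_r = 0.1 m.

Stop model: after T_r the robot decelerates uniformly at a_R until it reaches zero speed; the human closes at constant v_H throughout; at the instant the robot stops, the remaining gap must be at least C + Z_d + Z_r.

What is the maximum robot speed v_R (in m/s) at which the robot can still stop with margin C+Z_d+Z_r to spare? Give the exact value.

v_R_max = 41/20 m/s = 2.0500 m/s

collect terms ⇒ (5/12)·v_R² + (34/75)·v_R + (-21443/8000) = 0
  disc = (34/75)² − 4·(5/12)·(-21443/8000) = 1682209/360000 ; √disc = 1297/600
  v_R = (−(34/75) + 1297/600) / (2·(5/12)) = 41/20 m/s
check:
stop time T_s = (41/20)/(6/5) = 1.7083 s
robot covers v_R·T_r = 2.0500·0.1200 = 0.2460 m before braking
robot under decel: 2.0500²/(2·1.2000) = 1.7510 m
person approaches 0.4000·(0.1200+1.7083) = 0.7313 m
margins: 0.2000+0.0000+0.1000 = 0.3000 m
sum ≈ 0.2460+1.7510+0.7313+0.3000 ≈ 3.0284 m = S ✓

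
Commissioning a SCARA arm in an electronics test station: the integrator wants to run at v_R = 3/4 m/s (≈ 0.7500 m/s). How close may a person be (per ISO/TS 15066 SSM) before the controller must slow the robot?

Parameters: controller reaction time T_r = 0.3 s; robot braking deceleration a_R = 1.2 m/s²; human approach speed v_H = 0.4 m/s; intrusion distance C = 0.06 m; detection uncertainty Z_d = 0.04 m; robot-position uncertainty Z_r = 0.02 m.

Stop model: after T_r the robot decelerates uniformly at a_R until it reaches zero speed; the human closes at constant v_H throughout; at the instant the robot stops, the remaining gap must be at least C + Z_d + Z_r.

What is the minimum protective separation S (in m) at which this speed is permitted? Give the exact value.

S_min = 1519/1600 m = 0.9494 m

braking lasts T_s = (3/4)/(6/5) = 0.6250 s
robot covers v_R·T_r = 0.7500·0.3000 = 0.2250 m before braking
robot covers 0.7500·0.6250 − ½·1.2000·0.6250² = 0.2344 m while stopping
human closes 0.4000·0.9250 = 0.3700 m
C+Z_d+Z_r = 0.0600+0.0400+0.0200 = 0.1200 m
S_min ≈ 0.2250+0.2344+0.3700+0.1200  ⇒  S_min = 1519/1600 m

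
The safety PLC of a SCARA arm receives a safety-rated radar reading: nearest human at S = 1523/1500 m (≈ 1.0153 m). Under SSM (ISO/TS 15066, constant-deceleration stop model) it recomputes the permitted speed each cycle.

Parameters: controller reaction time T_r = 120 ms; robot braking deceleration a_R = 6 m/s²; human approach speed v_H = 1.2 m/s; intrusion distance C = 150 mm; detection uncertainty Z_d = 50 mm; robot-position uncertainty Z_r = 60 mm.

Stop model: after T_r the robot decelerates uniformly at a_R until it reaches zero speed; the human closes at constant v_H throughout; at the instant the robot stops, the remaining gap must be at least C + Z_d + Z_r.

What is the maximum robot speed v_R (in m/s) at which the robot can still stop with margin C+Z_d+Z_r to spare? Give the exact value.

quadratic (1/12)·v² + (8/25)·v + (-917/1500) = 0
  disc = (8/25)² − 4·(1/12)·(-917/1500) = 6889/22500 ; √disc = 83/150
  v_R = (−(8/25) + 83/150) / (2·(1/12)) = 7/5 m/s
check:
braking lasts T_s = (7/5)/6 = 0.2333 s
robot in T_r: 1.4000·0.1200 = 0.1680 m
braking distance = 1.4000²/(2·6.0000) = 0.1633 m
human over T_r+T_s: 1.2000·(0.1200+0.2333) = 0.4240 m
C+Z_d+Z_r = 0.1500+0.0500+0.0600 = 0.2600 m
sum ≈ 0.1680+0.1633+0.4240+0.2600 ≈ 1.0153 m = S ✓

v_R_max = 7/5 m/s = 1.4000 m/s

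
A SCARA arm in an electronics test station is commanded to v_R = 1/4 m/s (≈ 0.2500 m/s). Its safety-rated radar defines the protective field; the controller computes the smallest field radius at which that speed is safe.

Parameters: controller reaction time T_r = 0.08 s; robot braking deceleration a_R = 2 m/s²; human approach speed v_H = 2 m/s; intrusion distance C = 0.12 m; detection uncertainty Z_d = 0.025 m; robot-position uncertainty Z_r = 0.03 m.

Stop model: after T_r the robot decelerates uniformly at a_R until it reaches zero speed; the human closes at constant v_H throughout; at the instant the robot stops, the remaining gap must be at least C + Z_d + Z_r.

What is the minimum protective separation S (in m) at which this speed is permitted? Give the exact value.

braking lasts T_s = (1/4)/2 = 0.1250 s
reaction-phase robot travel = 0.2500·0.0800 = 0.0200 m
robot covers 0.2500·0.1250 − ½·2.0000·0.1250² = 0.0156 m while stopping
person approaches 2.0000·(0.0800+0.1250) = 0.4100 m
margins: 0.1200+0.0250+0.0300 = 0.1750 m
S_min ≈ 0.0200+0.0156+0.4100+0.1750  ⇒  S_min = 993/1600 m

S_min = 993/1600 m = 0.6206 m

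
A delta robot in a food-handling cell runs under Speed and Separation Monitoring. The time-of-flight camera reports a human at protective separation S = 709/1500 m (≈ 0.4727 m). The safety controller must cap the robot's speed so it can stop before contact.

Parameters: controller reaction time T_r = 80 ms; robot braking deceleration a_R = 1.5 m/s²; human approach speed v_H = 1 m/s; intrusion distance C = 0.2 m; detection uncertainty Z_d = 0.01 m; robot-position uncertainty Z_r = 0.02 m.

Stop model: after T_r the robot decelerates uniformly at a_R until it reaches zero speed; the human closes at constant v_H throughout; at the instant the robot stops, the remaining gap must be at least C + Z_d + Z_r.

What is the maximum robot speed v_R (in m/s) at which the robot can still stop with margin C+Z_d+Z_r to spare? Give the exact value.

v_R_max = 1/5 m/s = 0.2000 m/s

at the boundary: (1/3)·v² + (56/75)·v + (-61/375) = 0
  disc = (56/75)² − 4·(1/3)·(-61/375) = 484/625 ; √disc = 22/25
  v_R = (−(56/75) + 22/25) / (2·(1/3)) = 1/5 m/s
check:
braking lasts T_s = (1/5)/(3/2) = 0.1333 s
robot covers v_R·T_r = 0.2000·0.0800 = 0.0160 m before braking
braking distance = 0.2000²/(2·1.5000) = 0.0133 m
human over T_r+T_s: 1.0000·(0.0800+0.1333) = 0.2133 m
C+Z_d+Z_r = 0.2000+0.0100+0.0200 = 0.2300 m
sum ≈ 0.0160+0.0133+0.2133+0.2300 ≈ 0.4727 m = S ✓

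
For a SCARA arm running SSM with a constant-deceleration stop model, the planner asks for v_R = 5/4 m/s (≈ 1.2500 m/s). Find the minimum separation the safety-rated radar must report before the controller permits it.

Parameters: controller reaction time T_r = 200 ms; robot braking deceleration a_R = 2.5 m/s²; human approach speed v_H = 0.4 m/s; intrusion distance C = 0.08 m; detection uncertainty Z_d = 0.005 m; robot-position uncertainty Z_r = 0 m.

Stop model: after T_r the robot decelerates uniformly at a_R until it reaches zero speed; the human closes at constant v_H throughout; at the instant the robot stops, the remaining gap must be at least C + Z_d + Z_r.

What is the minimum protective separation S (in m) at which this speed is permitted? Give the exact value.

S_min = 371/400 m = 0.9275 m

braking lasts T_s = (5/4)/(5/2) = 0.5000 s
robot in T_r: 1.2500·0.2000 = 0.2500 m
robot under decel: 1.2500²/(2·2.5000) = 0.3125 m
person approaches 0.4000·(0.2000+0.5000) = 0.2800 m
C+Z_d+Z_r = 0.0800+0.0050+0.0000 = 0.0850 m
S_min ≈ 0.2500+0.3125+0.2800+0.0850  ⇒  S_min = 371/400 m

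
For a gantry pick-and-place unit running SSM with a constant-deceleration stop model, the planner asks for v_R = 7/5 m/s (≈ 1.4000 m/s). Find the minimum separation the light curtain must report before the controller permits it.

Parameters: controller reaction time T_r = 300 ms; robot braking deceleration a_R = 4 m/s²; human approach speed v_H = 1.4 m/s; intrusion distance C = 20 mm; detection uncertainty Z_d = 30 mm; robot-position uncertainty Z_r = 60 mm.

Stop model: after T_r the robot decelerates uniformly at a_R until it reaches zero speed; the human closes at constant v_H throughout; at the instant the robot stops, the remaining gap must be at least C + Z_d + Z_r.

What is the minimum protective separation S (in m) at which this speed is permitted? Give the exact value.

S_min = 337/200 m = 1.6850 m

braking lasts T_s = (7/5)/4 = 0.3500 s
reaction-phase robot travel = 1.4000·0.3000 = 0.4200 m
robot under decel: 1.4000²/(2·4.0000) = 0.2450 m
person approaches 1.4000·(0.3000+0.3500) = 0.9100 m
residual clearance needed = 0.0200+0.0300+0.0600 = 0.1100 m
S_min ≈ 0.4200+0.2450+0.9100+0.1100  ⇒  S_min = 337/200 m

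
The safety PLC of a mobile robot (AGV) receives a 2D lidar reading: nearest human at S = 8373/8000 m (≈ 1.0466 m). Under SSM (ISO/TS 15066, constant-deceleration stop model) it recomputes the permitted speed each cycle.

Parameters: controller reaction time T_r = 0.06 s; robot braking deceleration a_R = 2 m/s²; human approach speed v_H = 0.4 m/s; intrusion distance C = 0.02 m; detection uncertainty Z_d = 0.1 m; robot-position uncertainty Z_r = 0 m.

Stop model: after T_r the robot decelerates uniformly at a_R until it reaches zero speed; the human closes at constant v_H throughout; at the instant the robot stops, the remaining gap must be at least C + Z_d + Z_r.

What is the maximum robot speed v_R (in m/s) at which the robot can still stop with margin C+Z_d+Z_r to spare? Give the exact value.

at the boundary: (1/4)·v² + (13/50)·v + (-7221/8000) = 0
  disc = (13/50)² − 4·(1/4)·(-7221/8000) = 38809/40000 ; √disc = 197/200
  v_R = (−(13/50) + 197/200) / (2·(1/4)) = 29/20 m/s
check:
braking lasts T_s = (29/20)/2 = 0.7250 s
robot covers v_R·T_r = 1.4500·0.0600 = 0.0870 m before braking
robot under decel: 1.4500²/(2·2.0000) = 0.5256 m
human over T_r+T_s: 0.4000·(0.0600+0.7250) = 0.3140 m
residual clearance needed = 0.0200+0.1000+0.0000 = 0.1200 m
sum ≈ 0.0870+0.5256+0.3140+0.1200 ≈ 1.0466 m = S ✓

v_R_max = 29/20 m/s = 1.4500 m/s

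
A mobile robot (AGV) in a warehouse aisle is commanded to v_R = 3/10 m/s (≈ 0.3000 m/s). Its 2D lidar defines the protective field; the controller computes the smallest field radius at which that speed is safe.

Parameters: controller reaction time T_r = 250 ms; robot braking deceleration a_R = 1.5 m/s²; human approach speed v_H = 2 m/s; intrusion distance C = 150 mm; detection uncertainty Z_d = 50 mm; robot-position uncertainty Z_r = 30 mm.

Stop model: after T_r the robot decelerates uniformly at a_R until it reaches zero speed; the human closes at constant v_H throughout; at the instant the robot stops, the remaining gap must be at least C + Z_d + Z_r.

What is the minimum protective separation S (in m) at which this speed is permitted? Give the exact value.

S_min = 247/200 m = 1.2350 m

stop time T_s = (3/10)/(3/2) = 0.2000 s
robot covers v_R·T_r = 0.3000·0.2500 = 0.0750 m before braking
robot covers 0.3000·0.2000 − ½·1.5000·0.2000² = 0.0300 m while stopping
human over T_r+T_s: 2.0000·(0.2500+0.2000) = 0.9000 m
margins: 0.1500+0.0500+0.0300 = 0.2300 m
S_min ≈ 0.0750+0.0300+0.9000+0.2300  ⇒  S_min = 247/200 m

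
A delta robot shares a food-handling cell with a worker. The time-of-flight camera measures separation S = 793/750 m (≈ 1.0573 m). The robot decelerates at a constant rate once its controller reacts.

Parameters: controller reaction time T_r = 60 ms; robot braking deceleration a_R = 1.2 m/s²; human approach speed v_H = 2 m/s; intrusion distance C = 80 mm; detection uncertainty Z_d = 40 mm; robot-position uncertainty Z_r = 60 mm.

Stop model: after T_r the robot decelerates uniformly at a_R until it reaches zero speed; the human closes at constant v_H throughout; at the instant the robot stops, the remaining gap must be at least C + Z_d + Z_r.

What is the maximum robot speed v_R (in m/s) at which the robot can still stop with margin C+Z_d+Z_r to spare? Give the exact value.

v_R_max = 2/5 m/s = 0.4000 m/s

collect terms ⇒ (5/12)·v_R² + (259/150)·v_R + (-284/375) = 0
  disc = (259/150)² − 4·(5/12)·(-284/375) = 10609/2500 ; √disc = 103/50
  v_R = (−(259/150) + 103/50) / (2·(5/12)) = 2/5 m/s
check:
braking lasts T_s = (2/5)/(6/5) = 0.3333 s
robot covers v_R·T_r = 0.4000·0.0600 = 0.0240 m before braking
braking distance = 0.4000²/(2·1.2000) = 0.0667 m
human closes 2.0000·0.3933 = 0.7867 m
C+Z_d+Z_r = 0.0800+0.0400+0.0600 = 0.1800 m
sum ≈ 0.0240+0.0667+0.7867+0.1800 ≈ 1.0573 m = S ✓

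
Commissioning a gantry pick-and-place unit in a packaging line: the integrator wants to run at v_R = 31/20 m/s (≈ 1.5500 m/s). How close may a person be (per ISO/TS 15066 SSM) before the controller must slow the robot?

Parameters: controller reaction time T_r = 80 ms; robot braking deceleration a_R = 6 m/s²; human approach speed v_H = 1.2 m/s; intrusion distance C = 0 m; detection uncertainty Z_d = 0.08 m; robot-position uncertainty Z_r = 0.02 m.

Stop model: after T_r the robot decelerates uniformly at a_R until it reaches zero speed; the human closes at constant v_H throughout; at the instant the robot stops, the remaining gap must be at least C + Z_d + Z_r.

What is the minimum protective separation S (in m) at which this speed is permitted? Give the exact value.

braking lasts T_s = (31/20)/6 = 0.2583 s
robot in T_r: 1.5500·0.0800 = 0.1240 m
robot covers 1.5500·0.2583 − ½·6.0000·0.2583² = 0.2002 m while stopping
human closes 1.2000·0.3383 = 0.4060 m
margins: 0.0000+0.0800+0.0200 = 0.1000 m
S_min ≈ 0.1240+0.2002+0.4060+0.1000  ⇒  S_min = 797/960 m

S_min = 797/960 m = 0.8302 m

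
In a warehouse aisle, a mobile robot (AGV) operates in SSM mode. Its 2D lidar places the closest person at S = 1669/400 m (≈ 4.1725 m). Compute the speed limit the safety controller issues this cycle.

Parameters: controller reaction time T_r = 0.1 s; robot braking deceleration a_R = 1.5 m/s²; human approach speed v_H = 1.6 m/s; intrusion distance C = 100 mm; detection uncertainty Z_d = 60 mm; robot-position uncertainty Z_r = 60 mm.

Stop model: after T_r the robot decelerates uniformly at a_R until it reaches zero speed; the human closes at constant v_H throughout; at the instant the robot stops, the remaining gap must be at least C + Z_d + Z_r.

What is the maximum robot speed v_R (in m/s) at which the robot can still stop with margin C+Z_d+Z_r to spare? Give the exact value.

v_R_max = 41/20 m/s = 2.0500 m/s

at the boundary: (1/3)·v² + (7/6)·v + (-1517/400) = 0
  disc = (7/6)² − 4·(1/3)·(-1517/400) = 1444/225 ; √disc = 38/15
  v_R = (−(7/6) + 38/15) / (2·(1/3)) = 41/20 m/s
check:
T_s = v_R/a_R = (41/20)/(3/2) = 1.3667 s
robot in T_r: 2.0500·0.1000 = 0.2050 m
robot under decel: 2.0500²/(2·1.5000) = 1.4008 m
human closes 1.6000·1.4667 = 2.3467 m
C+Z_d+Z_r = 0.1000+0.0600+0.0600 = 0.2200 m
sum ≈ 0.2050+1.4008+2.3467+0.2200 ≈ 4.1725 m = S ✓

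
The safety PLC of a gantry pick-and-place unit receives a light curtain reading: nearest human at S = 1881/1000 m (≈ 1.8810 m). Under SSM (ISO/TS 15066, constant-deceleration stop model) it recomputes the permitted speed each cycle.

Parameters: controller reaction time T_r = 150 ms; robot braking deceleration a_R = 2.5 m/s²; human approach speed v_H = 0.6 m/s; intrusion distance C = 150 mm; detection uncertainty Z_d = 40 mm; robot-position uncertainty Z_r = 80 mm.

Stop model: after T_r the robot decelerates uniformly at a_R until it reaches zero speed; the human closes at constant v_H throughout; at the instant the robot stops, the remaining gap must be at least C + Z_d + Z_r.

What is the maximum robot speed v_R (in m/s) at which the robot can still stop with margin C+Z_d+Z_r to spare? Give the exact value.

at the boundary: (1/5)·v² + (39/100)·v + (-1521/1000) = 0
  disc = (39/100)² − 4·(1/5)·(-1521/1000) = 13689/10000 ; √disc = 117/100
  v_R = (−(39/100) + 117/100) / (2·(1/5)) = 39/20 m/s
check:
braking lasts T_s = (39/20)/(5/2) = 0.7800 s
robot in T_r: 1.9500·0.1500 = 0.2925 m
robot under decel: 1.9500²/(2·2.5000) = 0.7605 m
human over T_r+T_s: 0.6000·(0.1500+0.7800) = 0.5580 m
margins: 0.1500+0.0400+0.0800 = 0.2700 m
sum ≈ 0.2925+0.7605+0.5580+0.2700 ≈ 1.8810 m = S ✓

v_R_max = 39/20 m/s = 1.9500 m/s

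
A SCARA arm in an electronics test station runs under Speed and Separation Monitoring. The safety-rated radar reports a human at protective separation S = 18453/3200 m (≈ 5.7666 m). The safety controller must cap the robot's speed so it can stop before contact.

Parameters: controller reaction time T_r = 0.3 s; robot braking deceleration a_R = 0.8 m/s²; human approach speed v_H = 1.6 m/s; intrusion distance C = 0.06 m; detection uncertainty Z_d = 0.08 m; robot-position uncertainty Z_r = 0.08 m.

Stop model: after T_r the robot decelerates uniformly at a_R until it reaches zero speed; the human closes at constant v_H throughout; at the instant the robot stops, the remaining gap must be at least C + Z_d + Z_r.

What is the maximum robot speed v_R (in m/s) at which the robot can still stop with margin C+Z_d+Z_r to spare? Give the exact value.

at the boundary: (5/8)·v² + (23/10)·v + (-16213/3200) = 0
  disc = (23/10)² − 4·(5/8)·(-16213/3200) = 114921/6400 ; √disc = 339/80
  v_R = (−(23/10) + 339/80) / (2·(5/8)) = 31/20 m/s
check:
stop time T_s = (31/20)/(4/5) = 1.9375 s
reaction-phase robot travel = 1.5500·0.3000 = 0.4650 m
robot covers 1.5500·1.9375 − ½·0.8000·1.9375² = 1.5016 m while stopping
human over T_r+T_s: 1.6000·(0.3000+1.9375) = 3.5800 m
C+Z_d+Z_r = 0.0600+0.0800+0.0800 = 0.2200 m
sum ≈ 0.4650+1.5016+3.5800+0.2200 ≈ 5.7666 m = S ✓

v_R_max = 31/20 m/s = 1.5500 m/s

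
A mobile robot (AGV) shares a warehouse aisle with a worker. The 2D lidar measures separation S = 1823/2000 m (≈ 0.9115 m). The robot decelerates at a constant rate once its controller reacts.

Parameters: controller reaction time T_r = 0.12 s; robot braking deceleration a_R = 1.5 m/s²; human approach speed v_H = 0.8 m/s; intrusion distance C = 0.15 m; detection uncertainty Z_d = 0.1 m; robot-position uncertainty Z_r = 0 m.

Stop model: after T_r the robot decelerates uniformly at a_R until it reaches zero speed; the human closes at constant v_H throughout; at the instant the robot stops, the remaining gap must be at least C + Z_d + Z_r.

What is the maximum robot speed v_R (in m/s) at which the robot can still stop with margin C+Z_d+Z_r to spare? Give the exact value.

at the boundary: (1/3)·v² + (49/75)·v + (-1131/2000) = 0
  disc = (49/75)² − 4·(1/3)·(-1131/2000) = 26569/22500 ; √disc = 163/150
  v_R = (−(49/75) + 163/150) / (2·(1/3)) = 13/20 m/s
check:
T_s = v_R/a_R = (13/20)/(3/2) = 0.4333 s
reaction-phase robot travel = 0.6500·0.1200 = 0.0780 m
braking distance = 0.6500²/(2·1.5000) = 0.1408 m
human over T_r+T_s: 0.8000·(0.1200+0.4333) = 0.4427 m
margins: 0.1500+0.1000+0.0000 = 0.2500 m
sum ≈ 0.0780+0.1408+0.4427+0.2500 ≈ 0.9115 m = S ✓

v_R_max = 13/20 m/s = 0.6500 m/s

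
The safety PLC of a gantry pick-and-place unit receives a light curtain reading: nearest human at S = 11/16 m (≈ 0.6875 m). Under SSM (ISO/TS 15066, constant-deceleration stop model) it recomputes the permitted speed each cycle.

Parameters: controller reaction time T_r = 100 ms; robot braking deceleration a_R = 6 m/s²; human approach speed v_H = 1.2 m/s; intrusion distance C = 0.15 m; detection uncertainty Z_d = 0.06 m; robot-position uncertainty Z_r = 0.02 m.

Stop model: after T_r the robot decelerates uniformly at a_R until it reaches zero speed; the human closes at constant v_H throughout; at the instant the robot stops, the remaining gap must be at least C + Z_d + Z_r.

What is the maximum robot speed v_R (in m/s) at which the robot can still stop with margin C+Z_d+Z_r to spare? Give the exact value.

v_R_max = 9/10 m/s = 0.9000 m/s

at the boundary: (1/12)·v² + (3/10)·v + (-27/80) = 0
  disc = (3/10)² − 4·(1/12)·(-27/80) = 81/400 ; √disc = 9/20
  v_R = (−(3/10) + 9/20) / (2·(1/12)) = 9/10 m/s
check:
T_s = v_R/a_R = (9/10)/6 = 0.1500 s
robot covers v_R·T_r = 0.9000·0.1000 = 0.0900 m before braking
braking distance = 0.9000²/(2·6.0000) = 0.0675 m
human over T_r+T_s: 1.2000·(0.1000+0.1500) = 0.3000 m
residual clearance needed = 0.1500+0.0600+0.0200 = 0.2300 m
sum ≈ 0.0900+0.0675+0.3000+0.2300 ≈ 0.6875 m = S ✓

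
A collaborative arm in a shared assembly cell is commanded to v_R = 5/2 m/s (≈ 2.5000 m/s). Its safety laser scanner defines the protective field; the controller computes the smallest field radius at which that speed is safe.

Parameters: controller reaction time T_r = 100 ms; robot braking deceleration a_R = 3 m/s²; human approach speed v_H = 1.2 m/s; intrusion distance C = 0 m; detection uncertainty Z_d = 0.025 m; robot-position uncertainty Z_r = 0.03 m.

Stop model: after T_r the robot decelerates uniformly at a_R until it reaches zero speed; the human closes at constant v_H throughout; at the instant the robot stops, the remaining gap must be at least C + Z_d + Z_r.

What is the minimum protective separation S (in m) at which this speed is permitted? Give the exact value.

stop time T_s = (5/2)/3 = 0.8333 s
robot covers v_R·T_r = 2.5000·0.1000 = 0.2500 m before braking
robot covers 2.5000·0.8333 − ½·3.0000·0.8333² = 1.0417 m while stopping
human closes 1.2000·0.9333 = 1.1200 m
residual clearance needed = 0.0000+0.0250+0.0300 = 0.0550 m
S_min ≈ 0.2500+1.0417+1.1200+0.0550  ⇒  S_min = 37/15 m

S_min = 37/15 m = 2.4667 m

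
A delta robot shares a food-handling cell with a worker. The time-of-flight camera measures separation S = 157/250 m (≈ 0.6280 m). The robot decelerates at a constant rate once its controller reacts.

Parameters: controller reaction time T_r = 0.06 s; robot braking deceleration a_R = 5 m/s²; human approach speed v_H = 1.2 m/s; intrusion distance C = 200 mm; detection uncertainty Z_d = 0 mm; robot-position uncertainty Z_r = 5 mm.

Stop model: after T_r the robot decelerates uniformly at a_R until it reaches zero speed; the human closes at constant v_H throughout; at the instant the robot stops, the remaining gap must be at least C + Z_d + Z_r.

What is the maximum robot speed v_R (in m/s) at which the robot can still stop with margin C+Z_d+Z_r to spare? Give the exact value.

v_R_max = 9/10 m/s = 0.9000 m/s

collect terms ⇒ (1/10)·v_R² + (3/10)·v_R + (-351/1000) = 0
  disc = (3/10)² − 4·(1/10)·(-351/1000) = 144/625 ; √disc = 12/25
  v_R = (−(3/10) + 12/25) / (2·(1/10)) = 9/10 m/s
check:
braking lasts T_s = (9/10)/5 = 0.1800 s
reaction-phase robot travel = 0.9000·0.0600 = 0.0540 m
braking distance = 0.9000²/(2·5.0000) = 0.0810 m
human over T_r+T_s: 1.2000·(0.0600+0.1800) = 0.2880 m
residual clearance needed = 0.2000+0.0000+0.0050 = 0.2050 m
sum ≈ 0.0540+0.0810+0.2880+0.2050 ≈ 0.6280 m = S ✓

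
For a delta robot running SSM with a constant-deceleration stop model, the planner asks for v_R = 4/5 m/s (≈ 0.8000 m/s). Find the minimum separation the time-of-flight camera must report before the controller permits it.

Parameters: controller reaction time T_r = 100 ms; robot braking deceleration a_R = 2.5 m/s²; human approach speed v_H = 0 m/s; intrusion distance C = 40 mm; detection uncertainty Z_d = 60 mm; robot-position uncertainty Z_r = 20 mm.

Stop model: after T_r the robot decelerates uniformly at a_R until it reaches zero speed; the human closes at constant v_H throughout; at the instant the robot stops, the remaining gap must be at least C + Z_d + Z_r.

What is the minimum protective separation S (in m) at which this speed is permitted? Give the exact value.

stop time T_s = (4/5)/(5/2) = 0.3200 s
robot in T_r: 0.8000·0.1000 = 0.0800 m
braking distance = 0.8000²/(2·2.5000) = 0.1280 m
human over T_r+T_s: 0.0000·(0.1000+0.3200) = 0.0000 m
C+Z_d+Z_r = 0.0400+0.0600+0.0200 = 0.1200 m
S_min ≈ 0.0800+0.1280+0.0000+0.1200  ⇒  S_min = 41/125 m

S_min = 41/125 m = 0.3280 m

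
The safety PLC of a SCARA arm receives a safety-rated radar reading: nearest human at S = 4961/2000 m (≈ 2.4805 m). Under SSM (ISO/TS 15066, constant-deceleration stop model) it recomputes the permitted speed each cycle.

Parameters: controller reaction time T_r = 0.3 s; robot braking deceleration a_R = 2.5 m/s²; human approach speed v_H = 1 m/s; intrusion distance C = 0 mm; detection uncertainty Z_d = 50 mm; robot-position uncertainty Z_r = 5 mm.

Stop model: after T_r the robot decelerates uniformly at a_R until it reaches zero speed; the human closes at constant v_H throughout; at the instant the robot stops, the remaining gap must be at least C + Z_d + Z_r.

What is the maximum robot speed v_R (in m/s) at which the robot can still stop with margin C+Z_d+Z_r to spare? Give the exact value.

v_R_max = 39/20 m/s = 1.9500 m/s

quadratic (1/5)·v² + (7/10)·v + (-4251/2000) = 0
  disc = (7/10)² − 4·(1/5)·(-4251/2000) = 1369/625 ; √disc = 37/25
  v_R = (−(7/10) + 37/25) / (2·(1/5)) = 39/20 m/s
check:
braking lasts T_s = (39/20)/(5/2) = 0.7800 s
robot covers v_R·T_r = 1.9500·0.3000 = 0.5850 m before braking
robot covers 1.9500·0.7800 − ½·2.5000·0.7800² = 0.7605 m while stopping
human closes 1.0000·1.0800 = 1.0800 m
C+Z_d+Z_r = 0.0000+0.0500+0.0050 = 0.0550 m
sum ≈ 0.5850+0.7605+1.0800+0.0550 ≈ 2.4805 m = S ✓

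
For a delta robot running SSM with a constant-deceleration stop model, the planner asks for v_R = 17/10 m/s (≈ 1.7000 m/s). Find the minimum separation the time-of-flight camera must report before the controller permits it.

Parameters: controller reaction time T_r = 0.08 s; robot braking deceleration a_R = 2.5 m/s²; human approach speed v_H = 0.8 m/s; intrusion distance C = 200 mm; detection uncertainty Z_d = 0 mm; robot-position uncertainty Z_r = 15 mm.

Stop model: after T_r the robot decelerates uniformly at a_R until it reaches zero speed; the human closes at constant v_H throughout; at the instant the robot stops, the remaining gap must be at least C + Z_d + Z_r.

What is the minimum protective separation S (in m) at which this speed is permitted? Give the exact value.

S_min = 1537/1000 m = 1.5370 m

braking lasts T_s = (17/10)/(5/2) = 0.6800 s
robot in T_r: 1.7000·0.0800 = 0.1360 m
robot covers 1.7000·0.6800 − ½·2.5000·0.6800² = 0.5780 m while stopping
human closes 0.8000·0.7600 = 0.6080 m
C+Z_d+Z_r = 0.2000+0.0000+0.0150 = 0.2150 m
S_min ≈ 0.1360+0.5780+0.6080+0.2150  ⇒  S_min = 1537/1000 m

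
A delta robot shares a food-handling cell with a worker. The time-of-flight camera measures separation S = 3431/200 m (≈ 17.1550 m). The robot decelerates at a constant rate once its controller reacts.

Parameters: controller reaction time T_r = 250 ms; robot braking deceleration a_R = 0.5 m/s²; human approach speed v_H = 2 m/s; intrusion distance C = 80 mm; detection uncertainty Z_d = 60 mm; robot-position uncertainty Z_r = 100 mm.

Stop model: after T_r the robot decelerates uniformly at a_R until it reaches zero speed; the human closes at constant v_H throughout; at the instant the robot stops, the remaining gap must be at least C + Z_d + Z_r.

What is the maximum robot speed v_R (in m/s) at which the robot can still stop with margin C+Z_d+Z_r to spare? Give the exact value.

collect terms ⇒ (1)·v_R² + (17/4)·v_R + (-3283/200) = 0
  disc = (17/4)² − 4·(1)·(-3283/200) = 33489/400 ; √disc = 183/20
  v_R = (−(17/4) + 183/20) / (2·(1)) = 49/20 m/s
check:
T_s = v_R/a_R = (49/20)/(1/2) = 4.9000 s
reaction-phase robot travel = 2.4500·0.2500 = 0.6125 m
robot covers 2.4500·4.9000 − ½·0.5000·4.9000² = 6.0025 m while stopping
human closes 2.0000·5.1500 = 10.3000 m
residual clearance needed = 0.0800+0.0600+0.1000 = 0.2400 m
sum ≈ 0.6125+6.0025+10.3000+0.2400 ≈ 17.1550 m = S ✓

v_R_max = 49/20 m/s = 2.4500 m/s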